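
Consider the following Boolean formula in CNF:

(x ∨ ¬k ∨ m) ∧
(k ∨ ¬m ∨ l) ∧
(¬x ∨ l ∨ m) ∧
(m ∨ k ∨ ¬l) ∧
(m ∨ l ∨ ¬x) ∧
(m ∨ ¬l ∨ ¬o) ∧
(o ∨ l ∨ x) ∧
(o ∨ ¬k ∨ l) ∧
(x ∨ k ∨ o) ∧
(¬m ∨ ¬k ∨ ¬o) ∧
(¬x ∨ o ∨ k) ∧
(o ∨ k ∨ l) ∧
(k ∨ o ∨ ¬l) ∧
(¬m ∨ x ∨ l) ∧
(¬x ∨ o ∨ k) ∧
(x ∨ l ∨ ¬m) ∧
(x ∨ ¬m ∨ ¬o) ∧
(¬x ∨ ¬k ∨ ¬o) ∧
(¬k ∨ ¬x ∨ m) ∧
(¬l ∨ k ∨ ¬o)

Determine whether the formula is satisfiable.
Yes

Yes, the formula is satisfiable.

One satisfying assignment is: x=False, l=True, k=True, m=True, o=False

Verification: With this assignment, all 20 clauses evaluate to true.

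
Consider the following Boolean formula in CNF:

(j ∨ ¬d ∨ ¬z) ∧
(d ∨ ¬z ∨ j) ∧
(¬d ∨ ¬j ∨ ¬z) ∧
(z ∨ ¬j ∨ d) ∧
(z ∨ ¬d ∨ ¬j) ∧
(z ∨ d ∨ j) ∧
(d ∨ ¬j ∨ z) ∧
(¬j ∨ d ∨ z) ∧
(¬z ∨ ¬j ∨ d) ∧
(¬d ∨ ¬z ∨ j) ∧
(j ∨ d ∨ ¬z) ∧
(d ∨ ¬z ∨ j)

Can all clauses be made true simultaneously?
Yes

Yes, the formula is satisfiable.

One satisfying assignment is: j=False, z=False, d=True

Verification: With this assignment, all 12 clauses evaluate to true.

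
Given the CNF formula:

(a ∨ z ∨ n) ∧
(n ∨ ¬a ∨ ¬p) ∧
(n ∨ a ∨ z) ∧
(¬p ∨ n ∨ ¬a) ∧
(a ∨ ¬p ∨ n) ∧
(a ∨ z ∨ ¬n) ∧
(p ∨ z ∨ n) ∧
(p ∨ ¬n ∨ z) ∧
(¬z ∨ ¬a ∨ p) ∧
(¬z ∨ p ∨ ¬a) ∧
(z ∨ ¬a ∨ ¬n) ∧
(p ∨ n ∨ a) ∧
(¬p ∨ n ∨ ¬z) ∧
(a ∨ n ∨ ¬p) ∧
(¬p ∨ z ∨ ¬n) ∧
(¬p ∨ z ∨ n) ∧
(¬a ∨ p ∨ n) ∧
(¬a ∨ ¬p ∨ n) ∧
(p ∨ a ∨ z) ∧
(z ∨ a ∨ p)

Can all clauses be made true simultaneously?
Yes

Yes, the formula is satisfiable.

One satisfying assignment is: z=True, p=False, n=True, a=False

Verification: With this assignment, all 20 clauses evaluate to true.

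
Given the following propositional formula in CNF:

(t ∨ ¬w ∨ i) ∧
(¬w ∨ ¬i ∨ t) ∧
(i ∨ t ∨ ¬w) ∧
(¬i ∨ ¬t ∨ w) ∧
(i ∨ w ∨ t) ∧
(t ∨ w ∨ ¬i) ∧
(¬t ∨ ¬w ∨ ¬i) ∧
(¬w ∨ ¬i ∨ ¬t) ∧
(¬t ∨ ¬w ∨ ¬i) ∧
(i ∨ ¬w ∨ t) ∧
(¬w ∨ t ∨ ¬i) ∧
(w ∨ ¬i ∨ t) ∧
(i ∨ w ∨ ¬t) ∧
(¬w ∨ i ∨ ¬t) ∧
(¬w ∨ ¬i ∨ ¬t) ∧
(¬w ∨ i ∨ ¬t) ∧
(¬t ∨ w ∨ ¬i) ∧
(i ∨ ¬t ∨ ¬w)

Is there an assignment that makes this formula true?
No

No, the formula is not satisfiable.

No assignment of truth values to the variables can make all 18 clauses true simultaneously.

The formula is UNSAT (unsatisfiable).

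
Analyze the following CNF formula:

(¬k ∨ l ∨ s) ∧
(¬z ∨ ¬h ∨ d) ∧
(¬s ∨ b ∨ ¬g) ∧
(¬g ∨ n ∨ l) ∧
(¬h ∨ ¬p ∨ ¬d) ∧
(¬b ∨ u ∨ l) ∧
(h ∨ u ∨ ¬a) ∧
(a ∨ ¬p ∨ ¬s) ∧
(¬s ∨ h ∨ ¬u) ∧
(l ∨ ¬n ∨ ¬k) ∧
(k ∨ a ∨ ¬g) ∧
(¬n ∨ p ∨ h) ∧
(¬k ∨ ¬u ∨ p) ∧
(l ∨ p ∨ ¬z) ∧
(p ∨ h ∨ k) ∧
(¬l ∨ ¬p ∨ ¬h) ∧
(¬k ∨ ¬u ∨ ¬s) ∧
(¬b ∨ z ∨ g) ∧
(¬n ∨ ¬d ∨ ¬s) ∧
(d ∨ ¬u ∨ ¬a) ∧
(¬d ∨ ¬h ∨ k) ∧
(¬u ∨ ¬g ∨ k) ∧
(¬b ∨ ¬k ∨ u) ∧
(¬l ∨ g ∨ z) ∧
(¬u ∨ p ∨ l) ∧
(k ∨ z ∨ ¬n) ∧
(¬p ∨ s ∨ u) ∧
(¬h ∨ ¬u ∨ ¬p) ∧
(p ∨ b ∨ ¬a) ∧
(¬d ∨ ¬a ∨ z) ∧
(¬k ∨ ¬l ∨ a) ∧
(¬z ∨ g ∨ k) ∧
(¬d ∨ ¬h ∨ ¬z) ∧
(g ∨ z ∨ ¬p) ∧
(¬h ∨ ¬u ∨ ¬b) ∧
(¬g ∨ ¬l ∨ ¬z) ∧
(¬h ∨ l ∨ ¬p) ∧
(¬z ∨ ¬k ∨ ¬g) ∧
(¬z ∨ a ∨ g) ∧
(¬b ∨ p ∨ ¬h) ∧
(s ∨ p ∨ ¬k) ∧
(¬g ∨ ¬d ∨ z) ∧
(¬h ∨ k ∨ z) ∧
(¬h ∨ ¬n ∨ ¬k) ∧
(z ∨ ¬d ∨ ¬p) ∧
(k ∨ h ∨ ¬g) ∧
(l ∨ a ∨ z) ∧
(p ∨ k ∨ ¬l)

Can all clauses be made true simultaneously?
Yes

Yes, the formula is satisfiable.

One satisfying assignment is: d=True, a=True, b=False, z=True, s=False, p=True, k=True, n=False, h=False, l=True, g=False, u=True

Verification: With this assignment, all 48 clauses evaluate to true.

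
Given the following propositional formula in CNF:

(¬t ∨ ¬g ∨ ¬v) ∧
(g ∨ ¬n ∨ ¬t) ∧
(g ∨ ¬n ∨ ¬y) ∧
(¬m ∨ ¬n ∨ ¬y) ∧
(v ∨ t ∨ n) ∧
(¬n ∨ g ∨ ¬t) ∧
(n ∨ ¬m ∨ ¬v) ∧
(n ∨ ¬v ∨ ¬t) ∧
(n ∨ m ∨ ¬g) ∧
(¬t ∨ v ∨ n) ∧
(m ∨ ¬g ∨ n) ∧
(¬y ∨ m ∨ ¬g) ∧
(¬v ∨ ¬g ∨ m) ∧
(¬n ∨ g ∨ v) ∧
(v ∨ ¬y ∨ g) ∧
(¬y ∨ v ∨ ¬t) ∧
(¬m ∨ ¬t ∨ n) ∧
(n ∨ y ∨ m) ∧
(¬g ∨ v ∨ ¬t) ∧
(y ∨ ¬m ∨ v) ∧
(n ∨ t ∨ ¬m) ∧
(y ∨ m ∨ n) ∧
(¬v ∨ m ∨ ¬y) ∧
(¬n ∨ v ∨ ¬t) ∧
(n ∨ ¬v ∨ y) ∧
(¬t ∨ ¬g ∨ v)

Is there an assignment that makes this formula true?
Yes

Yes, the formula is satisfiable.

One satisfying assignment is: n=True, g=True, y=False, v=False, t=False, m=False

Verification: With this assignment, all 26 clauses evaluate to true.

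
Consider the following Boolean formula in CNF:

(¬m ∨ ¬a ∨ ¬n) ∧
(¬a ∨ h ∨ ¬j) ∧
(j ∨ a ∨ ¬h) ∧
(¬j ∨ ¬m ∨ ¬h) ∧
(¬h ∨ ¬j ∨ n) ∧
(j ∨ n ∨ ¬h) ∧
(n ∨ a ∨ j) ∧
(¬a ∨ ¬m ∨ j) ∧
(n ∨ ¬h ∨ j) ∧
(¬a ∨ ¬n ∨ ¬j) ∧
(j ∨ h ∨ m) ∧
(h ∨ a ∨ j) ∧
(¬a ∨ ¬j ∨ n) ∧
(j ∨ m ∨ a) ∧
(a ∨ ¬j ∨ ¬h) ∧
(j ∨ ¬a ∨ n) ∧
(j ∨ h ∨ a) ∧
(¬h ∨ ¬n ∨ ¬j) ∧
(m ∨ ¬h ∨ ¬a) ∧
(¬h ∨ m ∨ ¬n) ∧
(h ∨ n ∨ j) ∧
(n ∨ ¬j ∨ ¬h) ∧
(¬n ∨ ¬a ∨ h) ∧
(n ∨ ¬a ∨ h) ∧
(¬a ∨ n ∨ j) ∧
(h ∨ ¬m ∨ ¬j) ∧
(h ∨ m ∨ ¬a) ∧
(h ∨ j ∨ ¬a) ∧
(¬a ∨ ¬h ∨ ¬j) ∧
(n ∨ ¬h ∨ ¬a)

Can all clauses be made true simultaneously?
Yes

Yes, the formula is satisfiable.

One satisfying assignment is: m=False, a=False, n=False, j=True, h=False

Verification: With this assignment, all 30 clauses evaluate to true.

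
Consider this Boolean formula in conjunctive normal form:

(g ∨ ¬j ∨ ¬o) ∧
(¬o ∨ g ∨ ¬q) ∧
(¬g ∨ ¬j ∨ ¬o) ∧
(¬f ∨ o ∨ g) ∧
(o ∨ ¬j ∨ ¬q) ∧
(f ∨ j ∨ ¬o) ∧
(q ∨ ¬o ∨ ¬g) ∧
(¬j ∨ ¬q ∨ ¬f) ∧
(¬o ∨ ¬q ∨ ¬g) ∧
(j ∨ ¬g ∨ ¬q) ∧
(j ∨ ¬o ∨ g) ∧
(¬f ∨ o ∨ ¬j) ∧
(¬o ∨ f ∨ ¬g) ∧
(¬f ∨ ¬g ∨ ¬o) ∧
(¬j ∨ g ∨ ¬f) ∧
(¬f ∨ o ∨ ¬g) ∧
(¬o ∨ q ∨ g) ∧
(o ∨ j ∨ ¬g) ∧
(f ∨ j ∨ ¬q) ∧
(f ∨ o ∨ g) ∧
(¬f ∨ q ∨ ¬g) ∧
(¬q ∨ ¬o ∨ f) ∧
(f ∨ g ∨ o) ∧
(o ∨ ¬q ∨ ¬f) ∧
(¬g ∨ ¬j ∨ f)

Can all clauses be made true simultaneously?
No

No, the formula is not satisfiable.

No assignment of truth values to the variables can make all 25 clauses true simultaneously.

The formula is UNSAT (unsatisfiable).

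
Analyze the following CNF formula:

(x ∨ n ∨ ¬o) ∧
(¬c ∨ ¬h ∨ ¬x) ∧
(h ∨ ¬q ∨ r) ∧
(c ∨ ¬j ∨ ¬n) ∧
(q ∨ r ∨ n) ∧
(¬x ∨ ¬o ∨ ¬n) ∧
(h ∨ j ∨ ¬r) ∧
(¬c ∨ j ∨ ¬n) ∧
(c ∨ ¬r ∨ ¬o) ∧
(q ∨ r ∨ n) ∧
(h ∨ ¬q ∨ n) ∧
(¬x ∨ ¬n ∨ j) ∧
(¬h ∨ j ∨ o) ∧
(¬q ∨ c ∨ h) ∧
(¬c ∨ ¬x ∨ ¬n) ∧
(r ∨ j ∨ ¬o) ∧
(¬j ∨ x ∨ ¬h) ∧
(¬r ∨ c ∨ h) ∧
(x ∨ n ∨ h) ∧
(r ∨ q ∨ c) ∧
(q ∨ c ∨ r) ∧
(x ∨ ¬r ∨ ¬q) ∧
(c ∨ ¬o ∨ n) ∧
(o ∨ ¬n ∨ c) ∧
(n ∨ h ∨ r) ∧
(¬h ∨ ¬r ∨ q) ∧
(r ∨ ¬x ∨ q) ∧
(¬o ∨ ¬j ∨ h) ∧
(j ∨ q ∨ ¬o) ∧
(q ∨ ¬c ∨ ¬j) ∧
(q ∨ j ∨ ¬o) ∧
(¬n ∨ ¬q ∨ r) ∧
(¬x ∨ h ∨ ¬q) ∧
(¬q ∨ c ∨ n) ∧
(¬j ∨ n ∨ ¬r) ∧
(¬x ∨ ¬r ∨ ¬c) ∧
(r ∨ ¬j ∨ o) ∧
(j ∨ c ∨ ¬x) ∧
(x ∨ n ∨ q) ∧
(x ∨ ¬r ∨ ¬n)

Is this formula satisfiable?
No

No, the formula is not satisfiable.

No assignment of truth values to the variables can make all 40 clauses true simultaneously.

The formula is UNSAT (unsatisfiable).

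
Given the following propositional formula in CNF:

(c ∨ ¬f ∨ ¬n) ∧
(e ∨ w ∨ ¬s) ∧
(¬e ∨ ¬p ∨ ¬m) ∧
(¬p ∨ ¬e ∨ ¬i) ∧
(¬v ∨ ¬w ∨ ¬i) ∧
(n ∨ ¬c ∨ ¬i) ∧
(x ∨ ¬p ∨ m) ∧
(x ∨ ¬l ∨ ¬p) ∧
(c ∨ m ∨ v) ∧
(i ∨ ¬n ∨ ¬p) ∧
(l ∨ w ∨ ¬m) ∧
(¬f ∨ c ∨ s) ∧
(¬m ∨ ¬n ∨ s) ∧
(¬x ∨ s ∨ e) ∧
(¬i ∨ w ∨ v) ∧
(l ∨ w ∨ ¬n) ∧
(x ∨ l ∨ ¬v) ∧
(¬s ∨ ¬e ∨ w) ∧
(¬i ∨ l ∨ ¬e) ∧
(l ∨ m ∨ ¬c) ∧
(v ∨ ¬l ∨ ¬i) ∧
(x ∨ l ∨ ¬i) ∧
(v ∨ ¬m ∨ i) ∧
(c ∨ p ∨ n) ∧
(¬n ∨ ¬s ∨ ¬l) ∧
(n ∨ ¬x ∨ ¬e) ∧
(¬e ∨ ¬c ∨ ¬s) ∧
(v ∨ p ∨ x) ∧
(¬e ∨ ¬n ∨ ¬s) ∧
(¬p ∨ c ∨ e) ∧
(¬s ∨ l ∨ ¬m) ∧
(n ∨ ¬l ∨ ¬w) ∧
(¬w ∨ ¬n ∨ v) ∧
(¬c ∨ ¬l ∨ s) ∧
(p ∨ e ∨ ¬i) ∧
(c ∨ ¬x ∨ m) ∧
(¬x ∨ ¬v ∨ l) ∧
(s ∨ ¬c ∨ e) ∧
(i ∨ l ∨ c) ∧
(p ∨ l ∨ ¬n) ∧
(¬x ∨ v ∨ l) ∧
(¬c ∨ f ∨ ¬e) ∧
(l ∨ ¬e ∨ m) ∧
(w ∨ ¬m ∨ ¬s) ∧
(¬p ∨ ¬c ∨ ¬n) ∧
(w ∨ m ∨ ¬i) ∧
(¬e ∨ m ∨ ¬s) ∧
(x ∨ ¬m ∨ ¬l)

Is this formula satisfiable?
Yes

Yes, the formula is satisfiable.

One satisfying assignment is: v=True, m=False, l=True, x=False, s=False, f=False, n=True, i=False, w=False, e=False, c=False, p=False

Verification: With this assignment, all 48 clauses evaluate to true.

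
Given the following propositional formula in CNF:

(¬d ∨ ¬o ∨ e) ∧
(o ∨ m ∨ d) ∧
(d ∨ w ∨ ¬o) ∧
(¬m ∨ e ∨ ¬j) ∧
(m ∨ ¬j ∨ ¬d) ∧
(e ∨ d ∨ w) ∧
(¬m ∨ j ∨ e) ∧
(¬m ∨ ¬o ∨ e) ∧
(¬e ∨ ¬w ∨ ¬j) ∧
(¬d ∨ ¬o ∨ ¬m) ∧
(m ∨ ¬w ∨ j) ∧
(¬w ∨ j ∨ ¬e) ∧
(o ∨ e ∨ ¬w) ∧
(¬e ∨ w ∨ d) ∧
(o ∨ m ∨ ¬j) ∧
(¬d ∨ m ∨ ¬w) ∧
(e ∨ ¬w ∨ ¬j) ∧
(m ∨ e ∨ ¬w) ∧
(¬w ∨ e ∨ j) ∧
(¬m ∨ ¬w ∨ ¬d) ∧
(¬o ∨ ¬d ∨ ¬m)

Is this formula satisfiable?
Yes

Yes, the formula is satisfiable.

One satisfying assignment is: e=False, w=False, d=True, o=False, m=False, j=False

Verification: With this assignment, all 21 clauses evaluate to true.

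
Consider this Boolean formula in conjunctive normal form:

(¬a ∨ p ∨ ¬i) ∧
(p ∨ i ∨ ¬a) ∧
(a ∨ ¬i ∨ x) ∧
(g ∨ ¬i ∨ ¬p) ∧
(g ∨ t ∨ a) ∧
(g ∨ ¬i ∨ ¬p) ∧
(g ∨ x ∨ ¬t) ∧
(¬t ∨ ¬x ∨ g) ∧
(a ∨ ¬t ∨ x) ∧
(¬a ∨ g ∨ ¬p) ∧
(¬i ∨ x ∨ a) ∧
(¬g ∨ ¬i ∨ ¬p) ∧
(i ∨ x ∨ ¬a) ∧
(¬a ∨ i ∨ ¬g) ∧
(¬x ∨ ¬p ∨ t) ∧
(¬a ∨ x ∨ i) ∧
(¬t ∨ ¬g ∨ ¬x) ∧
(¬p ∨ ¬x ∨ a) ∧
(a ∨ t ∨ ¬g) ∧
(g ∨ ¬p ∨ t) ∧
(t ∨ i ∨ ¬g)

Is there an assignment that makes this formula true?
No

No, the formula is not satisfiable.

No assignment of truth values to the variables can make all 21 clauses true simultaneously.

The formula is UNSAT (unsatisfiable).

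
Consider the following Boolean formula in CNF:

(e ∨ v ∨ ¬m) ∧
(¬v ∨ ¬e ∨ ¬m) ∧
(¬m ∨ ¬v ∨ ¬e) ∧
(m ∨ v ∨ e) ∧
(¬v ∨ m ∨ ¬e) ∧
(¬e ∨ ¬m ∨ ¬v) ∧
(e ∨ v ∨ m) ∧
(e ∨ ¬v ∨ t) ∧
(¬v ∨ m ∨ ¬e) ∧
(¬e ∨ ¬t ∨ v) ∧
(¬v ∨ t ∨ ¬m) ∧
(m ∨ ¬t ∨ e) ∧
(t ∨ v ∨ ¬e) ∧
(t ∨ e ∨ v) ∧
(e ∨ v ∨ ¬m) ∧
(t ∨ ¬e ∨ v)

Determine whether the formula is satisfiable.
Yes

Yes, the formula is satisfiable.

One satisfying assignment is: e=False, m=True, v=True, t=True

Verification: With this assignment, all 16 clauses evaluate to true.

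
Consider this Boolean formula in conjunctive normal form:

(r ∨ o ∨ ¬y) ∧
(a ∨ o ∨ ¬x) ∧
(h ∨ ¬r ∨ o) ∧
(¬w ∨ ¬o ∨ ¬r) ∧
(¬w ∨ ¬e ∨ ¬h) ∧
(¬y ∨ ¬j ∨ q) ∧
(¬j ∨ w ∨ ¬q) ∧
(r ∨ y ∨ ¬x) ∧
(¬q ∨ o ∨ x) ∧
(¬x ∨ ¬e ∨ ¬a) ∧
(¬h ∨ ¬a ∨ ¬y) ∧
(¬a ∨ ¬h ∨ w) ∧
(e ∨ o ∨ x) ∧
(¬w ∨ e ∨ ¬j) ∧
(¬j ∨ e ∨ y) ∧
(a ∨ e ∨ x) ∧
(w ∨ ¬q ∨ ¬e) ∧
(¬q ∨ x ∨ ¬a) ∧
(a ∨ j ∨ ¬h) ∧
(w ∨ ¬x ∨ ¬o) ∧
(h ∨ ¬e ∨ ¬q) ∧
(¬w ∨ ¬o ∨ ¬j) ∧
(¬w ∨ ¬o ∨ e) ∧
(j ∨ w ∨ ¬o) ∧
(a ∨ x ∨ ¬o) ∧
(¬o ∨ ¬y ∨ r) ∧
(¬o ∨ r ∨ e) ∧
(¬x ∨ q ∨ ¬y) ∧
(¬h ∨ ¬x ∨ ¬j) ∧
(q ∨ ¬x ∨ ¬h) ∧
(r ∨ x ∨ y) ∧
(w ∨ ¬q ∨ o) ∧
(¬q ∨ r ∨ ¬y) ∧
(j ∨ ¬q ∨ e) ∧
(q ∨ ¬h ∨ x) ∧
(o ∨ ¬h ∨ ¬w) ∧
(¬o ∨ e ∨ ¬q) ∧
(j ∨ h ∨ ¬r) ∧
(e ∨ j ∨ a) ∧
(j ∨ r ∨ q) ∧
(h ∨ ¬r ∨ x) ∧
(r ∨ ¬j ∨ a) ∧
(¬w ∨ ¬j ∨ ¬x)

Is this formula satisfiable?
No

No, the formula is not satisfiable.

No assignment of truth values to the variables can make all 43 clauses true simultaneously.

The formula is UNSAT (unsatisfiable).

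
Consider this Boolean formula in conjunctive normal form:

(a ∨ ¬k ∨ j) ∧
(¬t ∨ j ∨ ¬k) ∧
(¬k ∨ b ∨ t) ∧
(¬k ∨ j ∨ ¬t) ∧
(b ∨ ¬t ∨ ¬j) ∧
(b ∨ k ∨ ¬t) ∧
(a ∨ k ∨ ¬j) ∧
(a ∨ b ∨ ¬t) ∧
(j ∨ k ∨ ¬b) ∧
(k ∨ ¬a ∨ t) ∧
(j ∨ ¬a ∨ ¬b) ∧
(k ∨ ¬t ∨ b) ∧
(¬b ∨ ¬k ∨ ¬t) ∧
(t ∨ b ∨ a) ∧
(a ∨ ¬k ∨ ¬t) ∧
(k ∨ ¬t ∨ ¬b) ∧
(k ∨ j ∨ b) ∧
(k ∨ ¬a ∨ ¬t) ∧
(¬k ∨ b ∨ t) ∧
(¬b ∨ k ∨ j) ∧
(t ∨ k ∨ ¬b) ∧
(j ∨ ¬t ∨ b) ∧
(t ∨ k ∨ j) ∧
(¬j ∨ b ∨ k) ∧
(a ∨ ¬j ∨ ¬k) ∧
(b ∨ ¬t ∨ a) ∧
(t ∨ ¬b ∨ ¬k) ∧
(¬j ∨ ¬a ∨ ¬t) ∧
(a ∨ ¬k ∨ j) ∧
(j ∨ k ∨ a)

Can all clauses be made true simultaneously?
No

No, the formula is not satisfiable.

No assignment of truth values to the variables can make all 30 clauses true simultaneously.

The formula is UNSAT (unsatisfiable).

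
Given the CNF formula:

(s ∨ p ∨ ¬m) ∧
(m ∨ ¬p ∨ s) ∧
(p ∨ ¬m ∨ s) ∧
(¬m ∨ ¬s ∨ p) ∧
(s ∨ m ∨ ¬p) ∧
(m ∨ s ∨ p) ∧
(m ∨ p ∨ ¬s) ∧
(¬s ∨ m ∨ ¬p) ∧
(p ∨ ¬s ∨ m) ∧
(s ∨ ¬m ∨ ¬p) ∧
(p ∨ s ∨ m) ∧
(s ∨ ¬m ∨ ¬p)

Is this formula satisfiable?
Yes

Yes, the formula is satisfiable.

One satisfying assignment is: m=True, p=True, s=True

Verification: With this assignment, all 12 clauses evaluate to true.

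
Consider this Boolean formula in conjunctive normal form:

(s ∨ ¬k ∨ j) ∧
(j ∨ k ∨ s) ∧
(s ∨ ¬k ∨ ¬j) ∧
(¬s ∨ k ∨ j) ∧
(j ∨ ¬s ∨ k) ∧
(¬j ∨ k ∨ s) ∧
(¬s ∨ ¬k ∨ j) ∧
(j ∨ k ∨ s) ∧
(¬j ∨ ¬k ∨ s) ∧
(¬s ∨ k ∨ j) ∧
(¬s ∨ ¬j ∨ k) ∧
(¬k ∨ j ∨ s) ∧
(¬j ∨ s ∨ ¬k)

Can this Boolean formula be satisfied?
Yes

Yes, the formula is satisfiable.

One satisfying assignment is: s=True, k=True, j=True

Verification: With this assignment, all 13 clauses evaluate to true.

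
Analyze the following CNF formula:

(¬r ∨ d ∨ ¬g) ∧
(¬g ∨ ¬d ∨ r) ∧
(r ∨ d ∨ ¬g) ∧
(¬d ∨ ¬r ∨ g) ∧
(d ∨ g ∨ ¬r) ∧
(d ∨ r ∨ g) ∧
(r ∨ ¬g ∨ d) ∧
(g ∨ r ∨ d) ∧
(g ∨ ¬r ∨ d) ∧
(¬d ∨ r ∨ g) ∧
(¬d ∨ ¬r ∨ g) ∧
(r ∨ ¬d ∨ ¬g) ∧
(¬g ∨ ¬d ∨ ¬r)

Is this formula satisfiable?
No

No, the formula is not satisfiable.

No assignment of truth values to the variables can make all 13 clauses true simultaneously.

The formula is UNSAT (unsatisfiable).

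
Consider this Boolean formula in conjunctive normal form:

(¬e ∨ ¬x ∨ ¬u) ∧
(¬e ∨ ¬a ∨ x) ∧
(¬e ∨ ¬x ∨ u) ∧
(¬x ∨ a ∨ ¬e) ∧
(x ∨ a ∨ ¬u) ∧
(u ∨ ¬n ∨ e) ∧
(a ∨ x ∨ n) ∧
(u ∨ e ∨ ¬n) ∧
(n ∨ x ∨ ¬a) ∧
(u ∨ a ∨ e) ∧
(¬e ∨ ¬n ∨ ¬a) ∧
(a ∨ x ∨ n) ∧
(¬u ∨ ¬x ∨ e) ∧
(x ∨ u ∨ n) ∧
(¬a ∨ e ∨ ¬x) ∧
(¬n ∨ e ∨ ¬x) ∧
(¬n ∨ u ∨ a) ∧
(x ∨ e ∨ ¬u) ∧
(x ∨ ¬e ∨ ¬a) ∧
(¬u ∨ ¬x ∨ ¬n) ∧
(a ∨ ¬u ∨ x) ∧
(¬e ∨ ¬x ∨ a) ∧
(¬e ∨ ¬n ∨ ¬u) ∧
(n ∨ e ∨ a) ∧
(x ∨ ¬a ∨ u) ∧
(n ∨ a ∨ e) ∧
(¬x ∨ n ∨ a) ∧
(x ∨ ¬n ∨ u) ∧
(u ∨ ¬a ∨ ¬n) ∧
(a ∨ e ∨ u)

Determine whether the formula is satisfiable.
No

No, the formula is not satisfiable.

No assignment of truth values to the variables can make all 30 clauses true simultaneously.

The formula is UNSAT (unsatisfiable).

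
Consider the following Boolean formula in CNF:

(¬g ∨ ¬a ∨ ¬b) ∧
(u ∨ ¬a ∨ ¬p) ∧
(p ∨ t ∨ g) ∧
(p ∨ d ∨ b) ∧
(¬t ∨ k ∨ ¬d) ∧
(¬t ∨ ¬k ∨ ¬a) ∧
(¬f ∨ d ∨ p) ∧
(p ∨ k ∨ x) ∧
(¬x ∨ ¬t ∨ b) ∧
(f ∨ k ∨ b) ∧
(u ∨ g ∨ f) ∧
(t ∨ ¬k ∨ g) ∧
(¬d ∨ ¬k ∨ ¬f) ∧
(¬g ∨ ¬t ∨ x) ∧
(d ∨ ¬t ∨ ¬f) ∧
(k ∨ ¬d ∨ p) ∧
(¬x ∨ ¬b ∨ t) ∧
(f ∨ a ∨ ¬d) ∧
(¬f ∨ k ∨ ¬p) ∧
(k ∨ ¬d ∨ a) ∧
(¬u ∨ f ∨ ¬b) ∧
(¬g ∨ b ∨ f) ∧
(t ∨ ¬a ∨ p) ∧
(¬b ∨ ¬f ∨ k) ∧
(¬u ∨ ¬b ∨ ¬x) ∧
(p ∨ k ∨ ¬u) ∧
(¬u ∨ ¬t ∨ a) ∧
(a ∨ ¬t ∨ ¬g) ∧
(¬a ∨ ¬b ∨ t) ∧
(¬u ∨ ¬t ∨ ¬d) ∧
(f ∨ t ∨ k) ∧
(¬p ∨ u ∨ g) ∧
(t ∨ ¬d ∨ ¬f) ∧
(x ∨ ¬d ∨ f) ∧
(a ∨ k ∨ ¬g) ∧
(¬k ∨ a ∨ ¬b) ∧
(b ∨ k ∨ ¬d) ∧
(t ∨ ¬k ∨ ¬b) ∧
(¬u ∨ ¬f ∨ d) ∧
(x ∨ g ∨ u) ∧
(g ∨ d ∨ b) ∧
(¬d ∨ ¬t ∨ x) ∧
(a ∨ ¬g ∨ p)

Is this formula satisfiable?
Yes

Yes, the formula is satisfiable.

One satisfying assignment is: u=False, b=False, x=True, f=True, d=False, p=True, g=True, k=True, t=False, a=False

Verification: With this assignment, all 43 clauses evaluate to true.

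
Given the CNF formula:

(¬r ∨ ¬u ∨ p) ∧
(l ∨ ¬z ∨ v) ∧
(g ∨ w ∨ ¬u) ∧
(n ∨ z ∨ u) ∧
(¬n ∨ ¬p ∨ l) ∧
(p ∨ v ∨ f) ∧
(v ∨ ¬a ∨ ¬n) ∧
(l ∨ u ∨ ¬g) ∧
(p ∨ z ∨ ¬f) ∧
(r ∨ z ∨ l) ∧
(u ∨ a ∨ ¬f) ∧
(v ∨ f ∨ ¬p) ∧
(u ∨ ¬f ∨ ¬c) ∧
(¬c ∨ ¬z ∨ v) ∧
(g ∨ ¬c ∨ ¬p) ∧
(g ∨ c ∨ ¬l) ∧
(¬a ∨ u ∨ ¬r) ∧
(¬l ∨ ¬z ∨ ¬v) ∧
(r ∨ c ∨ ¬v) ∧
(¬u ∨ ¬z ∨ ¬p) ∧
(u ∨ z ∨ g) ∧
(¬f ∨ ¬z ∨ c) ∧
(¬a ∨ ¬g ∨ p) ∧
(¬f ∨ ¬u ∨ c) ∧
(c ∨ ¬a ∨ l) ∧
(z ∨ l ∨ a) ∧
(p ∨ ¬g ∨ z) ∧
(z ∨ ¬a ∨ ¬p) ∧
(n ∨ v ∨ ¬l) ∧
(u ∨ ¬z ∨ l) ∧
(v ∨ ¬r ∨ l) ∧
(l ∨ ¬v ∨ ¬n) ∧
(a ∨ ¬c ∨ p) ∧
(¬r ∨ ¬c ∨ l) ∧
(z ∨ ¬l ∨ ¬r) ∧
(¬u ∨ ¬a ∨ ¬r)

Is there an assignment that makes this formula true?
Yes

Yes, the formula is satisfiable.

One satisfying assignment is: p=False, l=True, g=False, f=False, n=True, r=False, v=True, a=True, c=True, w=True, z=False, u=True

Verification: With this assignment, all 36 clauses evaluate to true.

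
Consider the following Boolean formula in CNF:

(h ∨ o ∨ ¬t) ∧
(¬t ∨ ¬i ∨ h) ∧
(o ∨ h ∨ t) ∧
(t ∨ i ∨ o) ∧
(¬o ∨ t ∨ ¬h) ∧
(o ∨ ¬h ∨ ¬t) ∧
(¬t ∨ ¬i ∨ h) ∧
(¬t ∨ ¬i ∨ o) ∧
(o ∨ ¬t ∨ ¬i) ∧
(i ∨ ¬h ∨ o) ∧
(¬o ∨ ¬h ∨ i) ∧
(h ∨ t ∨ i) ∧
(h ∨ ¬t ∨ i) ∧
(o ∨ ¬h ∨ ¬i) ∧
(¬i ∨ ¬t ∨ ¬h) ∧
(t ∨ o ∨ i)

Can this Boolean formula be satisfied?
Yes

Yes, the formula is satisfiable.

One satisfying assignment is: o=True, i=True, h=False, t=False

Verification: With this assignment, all 16 clauses evaluate to true.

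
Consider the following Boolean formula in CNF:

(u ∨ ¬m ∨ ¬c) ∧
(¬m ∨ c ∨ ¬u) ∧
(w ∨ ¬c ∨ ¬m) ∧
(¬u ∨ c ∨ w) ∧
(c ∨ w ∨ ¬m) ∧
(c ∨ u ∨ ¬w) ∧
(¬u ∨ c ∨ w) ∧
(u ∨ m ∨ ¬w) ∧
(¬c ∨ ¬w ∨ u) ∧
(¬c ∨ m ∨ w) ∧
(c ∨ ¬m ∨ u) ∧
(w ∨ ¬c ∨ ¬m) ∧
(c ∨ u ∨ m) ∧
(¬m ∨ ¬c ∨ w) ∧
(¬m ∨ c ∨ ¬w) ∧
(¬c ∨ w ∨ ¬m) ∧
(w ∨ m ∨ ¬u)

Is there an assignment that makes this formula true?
Yes

Yes, the formula is satisfiable.

One satisfying assignment is: c=True, m=True, w=True, u=True

Verification: With this assignment, all 17 clauses evaluate to true.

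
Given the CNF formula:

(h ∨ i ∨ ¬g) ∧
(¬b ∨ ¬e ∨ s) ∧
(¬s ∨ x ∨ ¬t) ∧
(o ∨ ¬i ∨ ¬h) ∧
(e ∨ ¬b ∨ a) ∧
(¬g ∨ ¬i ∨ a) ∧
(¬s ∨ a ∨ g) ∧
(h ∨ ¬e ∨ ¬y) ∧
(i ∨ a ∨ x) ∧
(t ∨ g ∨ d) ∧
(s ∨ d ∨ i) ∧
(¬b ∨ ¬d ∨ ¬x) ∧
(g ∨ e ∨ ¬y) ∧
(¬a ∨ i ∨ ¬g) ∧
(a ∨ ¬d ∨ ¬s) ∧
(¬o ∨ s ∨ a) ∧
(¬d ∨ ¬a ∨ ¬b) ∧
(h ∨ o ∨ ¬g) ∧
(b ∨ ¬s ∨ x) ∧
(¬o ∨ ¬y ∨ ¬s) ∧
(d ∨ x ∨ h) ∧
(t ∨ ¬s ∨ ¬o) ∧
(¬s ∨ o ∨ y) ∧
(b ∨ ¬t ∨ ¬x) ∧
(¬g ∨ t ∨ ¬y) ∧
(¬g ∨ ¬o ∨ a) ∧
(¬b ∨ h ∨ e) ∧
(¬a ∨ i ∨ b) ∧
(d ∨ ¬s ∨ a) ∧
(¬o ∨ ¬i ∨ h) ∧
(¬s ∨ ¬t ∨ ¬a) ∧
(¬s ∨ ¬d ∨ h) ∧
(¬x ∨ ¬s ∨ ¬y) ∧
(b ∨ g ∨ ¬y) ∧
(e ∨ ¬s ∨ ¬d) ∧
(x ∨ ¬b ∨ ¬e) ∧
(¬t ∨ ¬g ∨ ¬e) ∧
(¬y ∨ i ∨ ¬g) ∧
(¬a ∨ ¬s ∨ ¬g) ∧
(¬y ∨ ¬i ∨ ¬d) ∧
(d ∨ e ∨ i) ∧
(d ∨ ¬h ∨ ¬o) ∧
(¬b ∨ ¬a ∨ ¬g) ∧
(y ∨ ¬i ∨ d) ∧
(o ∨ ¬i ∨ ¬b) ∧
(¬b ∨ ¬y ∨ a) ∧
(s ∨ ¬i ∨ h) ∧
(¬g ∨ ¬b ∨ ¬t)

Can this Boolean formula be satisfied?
Yes

Yes, the formula is satisfiable.

One satisfying assignment is: t=False, x=True, a=False, b=False, e=False, s=False, g=True, d=True, y=False, i=False, o=False, h=True

Verification: With this assignment, all 48 clauses evaluate to true.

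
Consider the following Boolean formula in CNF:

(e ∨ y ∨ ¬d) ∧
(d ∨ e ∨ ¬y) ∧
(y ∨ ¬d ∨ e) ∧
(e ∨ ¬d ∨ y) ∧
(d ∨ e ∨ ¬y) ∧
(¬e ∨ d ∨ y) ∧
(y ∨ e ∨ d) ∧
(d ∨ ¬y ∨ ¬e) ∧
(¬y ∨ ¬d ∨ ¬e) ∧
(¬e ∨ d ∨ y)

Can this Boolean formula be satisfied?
Yes

Yes, the formula is satisfiable.

One satisfying assignment is: d=True, y=False, e=True

Verification: With this assignment, all 10 clauses evaluate to true.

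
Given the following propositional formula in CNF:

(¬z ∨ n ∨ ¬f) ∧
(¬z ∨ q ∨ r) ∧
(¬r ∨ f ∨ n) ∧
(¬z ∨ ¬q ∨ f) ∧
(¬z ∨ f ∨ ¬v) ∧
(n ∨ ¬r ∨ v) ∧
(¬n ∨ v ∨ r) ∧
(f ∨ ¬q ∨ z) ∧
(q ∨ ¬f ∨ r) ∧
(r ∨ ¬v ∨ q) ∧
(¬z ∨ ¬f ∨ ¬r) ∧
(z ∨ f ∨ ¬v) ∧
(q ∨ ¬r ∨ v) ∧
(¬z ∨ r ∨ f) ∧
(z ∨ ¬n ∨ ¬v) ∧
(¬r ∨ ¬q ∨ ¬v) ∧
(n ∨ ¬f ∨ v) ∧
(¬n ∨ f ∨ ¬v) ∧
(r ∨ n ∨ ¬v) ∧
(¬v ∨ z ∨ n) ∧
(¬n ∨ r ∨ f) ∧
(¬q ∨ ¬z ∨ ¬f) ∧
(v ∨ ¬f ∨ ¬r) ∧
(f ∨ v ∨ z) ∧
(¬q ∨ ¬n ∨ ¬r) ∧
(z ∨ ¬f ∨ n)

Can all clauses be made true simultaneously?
No

No, the formula is not satisfiable.

No assignment of truth values to the variables can make all 26 clauses true simultaneously.

The formula is UNSAT (unsatisfiable).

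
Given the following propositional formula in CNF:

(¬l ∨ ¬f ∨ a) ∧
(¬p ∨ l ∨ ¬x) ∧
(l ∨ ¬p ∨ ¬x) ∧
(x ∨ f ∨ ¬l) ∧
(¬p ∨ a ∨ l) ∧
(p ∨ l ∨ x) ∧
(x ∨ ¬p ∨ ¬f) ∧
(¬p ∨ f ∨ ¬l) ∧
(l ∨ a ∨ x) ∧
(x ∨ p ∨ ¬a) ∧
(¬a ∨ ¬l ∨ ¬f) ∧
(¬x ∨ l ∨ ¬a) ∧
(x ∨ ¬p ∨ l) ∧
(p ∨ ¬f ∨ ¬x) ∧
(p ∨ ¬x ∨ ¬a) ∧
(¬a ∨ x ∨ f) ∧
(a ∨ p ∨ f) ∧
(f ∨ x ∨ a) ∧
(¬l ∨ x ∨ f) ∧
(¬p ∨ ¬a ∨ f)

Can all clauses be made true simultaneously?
No

No, the formula is not satisfiable.

No assignment of truth values to the variables can make all 20 clauses true simultaneously.

The formula is UNSAT (unsatisfiable).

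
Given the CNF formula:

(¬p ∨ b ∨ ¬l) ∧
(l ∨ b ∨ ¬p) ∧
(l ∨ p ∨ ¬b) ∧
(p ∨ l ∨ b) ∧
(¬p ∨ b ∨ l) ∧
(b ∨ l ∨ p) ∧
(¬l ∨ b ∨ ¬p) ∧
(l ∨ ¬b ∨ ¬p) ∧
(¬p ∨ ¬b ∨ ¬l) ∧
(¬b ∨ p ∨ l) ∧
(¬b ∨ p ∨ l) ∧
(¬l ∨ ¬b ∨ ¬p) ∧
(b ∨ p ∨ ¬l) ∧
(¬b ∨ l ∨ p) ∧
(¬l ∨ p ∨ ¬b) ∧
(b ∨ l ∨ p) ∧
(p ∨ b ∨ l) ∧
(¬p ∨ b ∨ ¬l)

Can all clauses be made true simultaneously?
No

No, the formula is not satisfiable.

No assignment of truth values to the variables can make all 18 clauses true simultaneously.

The formula is UNSAT (unsatisfiable).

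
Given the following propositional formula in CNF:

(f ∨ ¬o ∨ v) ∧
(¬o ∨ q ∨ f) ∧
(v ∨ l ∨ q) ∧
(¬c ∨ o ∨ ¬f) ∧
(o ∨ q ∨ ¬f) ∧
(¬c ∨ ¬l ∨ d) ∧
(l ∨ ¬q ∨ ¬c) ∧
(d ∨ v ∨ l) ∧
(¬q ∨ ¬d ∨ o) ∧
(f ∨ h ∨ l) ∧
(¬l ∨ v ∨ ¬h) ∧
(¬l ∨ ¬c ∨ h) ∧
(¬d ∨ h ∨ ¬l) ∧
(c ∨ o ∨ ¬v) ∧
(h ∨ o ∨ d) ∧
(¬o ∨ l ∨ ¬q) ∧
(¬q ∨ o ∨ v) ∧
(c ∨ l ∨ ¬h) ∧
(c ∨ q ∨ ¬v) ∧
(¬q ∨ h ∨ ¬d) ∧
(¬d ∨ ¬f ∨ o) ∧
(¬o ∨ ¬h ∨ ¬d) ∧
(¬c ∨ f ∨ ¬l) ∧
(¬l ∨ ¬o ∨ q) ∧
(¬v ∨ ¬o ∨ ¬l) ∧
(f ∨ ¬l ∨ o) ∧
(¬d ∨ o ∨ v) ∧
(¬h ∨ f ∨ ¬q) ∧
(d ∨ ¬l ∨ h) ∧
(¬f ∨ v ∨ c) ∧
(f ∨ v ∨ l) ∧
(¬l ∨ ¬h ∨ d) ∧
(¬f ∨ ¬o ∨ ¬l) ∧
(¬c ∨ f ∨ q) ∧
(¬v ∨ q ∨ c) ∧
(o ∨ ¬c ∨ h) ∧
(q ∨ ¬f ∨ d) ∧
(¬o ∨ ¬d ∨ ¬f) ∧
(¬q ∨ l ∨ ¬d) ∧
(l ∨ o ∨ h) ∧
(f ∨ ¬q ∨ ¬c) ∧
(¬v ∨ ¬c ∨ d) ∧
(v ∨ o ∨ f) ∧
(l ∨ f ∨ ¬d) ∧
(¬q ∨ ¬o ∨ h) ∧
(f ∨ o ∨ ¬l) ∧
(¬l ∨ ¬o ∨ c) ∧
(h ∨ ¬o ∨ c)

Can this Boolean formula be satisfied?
No

No, the formula is not satisfiable.

No assignment of truth values to the variables can make all 48 clauses true simultaneously.

The formula is UNSAT (unsatisfiable).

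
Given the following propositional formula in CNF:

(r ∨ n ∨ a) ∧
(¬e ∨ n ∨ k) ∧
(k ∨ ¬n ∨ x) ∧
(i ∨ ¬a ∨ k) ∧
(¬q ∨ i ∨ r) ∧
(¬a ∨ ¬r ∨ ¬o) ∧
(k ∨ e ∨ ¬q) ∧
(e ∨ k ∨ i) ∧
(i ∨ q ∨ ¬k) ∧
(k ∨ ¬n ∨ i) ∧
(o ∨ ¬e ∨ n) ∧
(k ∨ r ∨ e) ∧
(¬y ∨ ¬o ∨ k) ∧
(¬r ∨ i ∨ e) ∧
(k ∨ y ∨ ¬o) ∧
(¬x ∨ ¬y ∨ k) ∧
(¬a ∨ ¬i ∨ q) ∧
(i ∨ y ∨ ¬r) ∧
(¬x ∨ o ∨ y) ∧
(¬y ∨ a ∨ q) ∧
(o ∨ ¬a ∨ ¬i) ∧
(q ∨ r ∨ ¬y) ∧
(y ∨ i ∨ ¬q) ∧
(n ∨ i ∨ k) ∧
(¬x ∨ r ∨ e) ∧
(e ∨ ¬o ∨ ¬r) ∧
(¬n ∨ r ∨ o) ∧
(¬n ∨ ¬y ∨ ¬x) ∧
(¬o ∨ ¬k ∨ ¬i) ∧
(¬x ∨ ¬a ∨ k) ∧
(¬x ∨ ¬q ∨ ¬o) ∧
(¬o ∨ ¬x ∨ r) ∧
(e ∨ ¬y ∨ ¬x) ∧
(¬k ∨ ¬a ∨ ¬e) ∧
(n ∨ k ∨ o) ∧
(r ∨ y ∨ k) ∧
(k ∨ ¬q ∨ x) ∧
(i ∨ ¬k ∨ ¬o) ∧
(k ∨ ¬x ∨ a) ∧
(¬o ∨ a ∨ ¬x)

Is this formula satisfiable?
Yes

Yes, the formula is satisfiable.

One satisfying assignment is: r=True, n=True, q=False, k=True, i=True, x=False, y=False, a=False, o=False, e=True

Verification: With this assignment, all 40 clauses evaluate to true.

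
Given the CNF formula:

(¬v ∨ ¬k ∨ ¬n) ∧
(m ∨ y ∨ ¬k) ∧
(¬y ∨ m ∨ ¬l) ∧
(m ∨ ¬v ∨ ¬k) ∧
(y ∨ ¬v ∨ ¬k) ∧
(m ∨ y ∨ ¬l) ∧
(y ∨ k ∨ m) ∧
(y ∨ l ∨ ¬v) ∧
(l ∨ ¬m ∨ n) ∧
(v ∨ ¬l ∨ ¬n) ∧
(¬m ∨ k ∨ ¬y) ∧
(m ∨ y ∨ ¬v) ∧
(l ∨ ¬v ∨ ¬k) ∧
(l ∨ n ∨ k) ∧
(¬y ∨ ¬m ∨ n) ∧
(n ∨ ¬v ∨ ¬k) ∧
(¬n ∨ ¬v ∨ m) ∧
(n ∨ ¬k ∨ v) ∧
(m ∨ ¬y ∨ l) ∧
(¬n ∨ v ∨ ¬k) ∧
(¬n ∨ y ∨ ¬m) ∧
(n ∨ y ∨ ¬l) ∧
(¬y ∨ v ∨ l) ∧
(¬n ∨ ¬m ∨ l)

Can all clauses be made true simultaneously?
No

No, the formula is not satisfiable.

No assignment of truth values to the variables can make all 24 clauses true simultaneously.

The formula is UNSAT (unsatisfiable).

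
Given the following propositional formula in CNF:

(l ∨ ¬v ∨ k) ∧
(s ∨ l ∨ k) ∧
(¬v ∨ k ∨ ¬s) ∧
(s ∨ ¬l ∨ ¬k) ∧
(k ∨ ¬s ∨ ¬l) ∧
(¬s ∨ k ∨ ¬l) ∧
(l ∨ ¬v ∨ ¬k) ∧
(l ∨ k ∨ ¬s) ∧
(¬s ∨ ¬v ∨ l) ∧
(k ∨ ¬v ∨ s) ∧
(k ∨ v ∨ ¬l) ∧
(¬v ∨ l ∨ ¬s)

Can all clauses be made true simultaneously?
Yes

Yes, the formula is satisfiable.

One satisfying assignment is: v=False, k=True, l=False, s=False

Verification: With this assignment, all 12 clauses evaluate to true.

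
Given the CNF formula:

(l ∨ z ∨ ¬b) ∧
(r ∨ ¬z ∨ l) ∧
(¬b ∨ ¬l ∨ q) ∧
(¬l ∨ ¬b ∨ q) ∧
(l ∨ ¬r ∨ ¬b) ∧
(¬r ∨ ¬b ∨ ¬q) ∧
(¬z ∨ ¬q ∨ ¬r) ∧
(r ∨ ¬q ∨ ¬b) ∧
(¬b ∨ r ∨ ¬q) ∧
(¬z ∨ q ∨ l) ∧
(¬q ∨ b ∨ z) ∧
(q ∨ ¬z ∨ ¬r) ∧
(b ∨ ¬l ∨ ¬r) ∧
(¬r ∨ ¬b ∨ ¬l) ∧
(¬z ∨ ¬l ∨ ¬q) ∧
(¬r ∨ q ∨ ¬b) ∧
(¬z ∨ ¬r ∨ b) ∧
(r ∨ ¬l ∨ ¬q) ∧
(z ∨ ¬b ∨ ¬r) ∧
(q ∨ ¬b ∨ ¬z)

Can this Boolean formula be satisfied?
Yes

Yes, the formula is satisfiable.

One satisfying assignment is: l=False, q=False, r=False, b=False, z=False

Verification: With this assignment, all 20 clauses evaluate to true.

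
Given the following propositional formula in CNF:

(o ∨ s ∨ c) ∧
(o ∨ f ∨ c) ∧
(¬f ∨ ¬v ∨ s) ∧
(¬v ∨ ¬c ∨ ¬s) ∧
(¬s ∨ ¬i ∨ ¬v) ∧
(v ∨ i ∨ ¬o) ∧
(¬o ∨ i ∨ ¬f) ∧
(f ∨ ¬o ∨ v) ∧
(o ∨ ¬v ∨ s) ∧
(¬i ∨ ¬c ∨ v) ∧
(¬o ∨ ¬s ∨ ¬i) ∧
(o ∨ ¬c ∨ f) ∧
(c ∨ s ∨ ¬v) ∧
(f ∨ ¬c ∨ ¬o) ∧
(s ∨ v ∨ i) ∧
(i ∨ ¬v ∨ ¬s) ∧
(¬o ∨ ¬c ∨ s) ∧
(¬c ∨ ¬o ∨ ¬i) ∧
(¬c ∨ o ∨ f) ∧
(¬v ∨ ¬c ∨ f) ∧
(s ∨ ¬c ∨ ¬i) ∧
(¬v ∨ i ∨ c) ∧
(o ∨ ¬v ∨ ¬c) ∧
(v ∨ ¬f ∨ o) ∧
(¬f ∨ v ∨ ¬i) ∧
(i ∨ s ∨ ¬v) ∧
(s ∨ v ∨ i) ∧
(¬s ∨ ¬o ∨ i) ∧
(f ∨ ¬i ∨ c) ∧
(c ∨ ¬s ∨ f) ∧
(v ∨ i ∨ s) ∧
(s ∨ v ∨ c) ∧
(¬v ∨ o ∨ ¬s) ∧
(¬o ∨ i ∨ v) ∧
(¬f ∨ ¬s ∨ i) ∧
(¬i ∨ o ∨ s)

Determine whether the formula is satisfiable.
No

No, the formula is not satisfiable.

No assignment of truth values to the variables can make all 36 clauses true simultaneously.

The formula is UNSAT (unsatisfiable).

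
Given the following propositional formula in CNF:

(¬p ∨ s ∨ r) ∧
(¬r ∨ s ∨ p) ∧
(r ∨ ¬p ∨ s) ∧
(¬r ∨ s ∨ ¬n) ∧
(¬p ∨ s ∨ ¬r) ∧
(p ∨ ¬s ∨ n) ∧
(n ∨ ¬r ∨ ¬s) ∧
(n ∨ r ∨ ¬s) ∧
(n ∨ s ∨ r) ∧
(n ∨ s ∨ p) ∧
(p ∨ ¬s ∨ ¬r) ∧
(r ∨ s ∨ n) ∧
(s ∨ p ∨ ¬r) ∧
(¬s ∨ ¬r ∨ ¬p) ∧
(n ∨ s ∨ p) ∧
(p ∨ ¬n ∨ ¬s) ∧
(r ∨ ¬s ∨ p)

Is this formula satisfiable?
Yes

Yes, the formula is satisfiable.

One satisfying assignment is: r=False, s=True, n=True, p=True

Verification: With this assignment, all 17 clauses evaluate to true.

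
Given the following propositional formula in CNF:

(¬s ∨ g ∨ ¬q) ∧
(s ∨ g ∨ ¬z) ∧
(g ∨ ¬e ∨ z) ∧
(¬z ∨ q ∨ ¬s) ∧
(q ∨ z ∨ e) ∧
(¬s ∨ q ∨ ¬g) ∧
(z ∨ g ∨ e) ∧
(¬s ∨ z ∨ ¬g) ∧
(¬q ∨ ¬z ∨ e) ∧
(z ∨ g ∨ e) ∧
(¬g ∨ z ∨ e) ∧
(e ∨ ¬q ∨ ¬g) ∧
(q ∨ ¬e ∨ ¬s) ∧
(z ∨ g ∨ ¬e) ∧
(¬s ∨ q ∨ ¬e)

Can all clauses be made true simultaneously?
Yes

Yes, the formula is satisfiable.

One satisfying assignment is: q=False, z=True, g=True, e=False, s=False

Verification: With this assignment, all 15 clauses evaluate to true.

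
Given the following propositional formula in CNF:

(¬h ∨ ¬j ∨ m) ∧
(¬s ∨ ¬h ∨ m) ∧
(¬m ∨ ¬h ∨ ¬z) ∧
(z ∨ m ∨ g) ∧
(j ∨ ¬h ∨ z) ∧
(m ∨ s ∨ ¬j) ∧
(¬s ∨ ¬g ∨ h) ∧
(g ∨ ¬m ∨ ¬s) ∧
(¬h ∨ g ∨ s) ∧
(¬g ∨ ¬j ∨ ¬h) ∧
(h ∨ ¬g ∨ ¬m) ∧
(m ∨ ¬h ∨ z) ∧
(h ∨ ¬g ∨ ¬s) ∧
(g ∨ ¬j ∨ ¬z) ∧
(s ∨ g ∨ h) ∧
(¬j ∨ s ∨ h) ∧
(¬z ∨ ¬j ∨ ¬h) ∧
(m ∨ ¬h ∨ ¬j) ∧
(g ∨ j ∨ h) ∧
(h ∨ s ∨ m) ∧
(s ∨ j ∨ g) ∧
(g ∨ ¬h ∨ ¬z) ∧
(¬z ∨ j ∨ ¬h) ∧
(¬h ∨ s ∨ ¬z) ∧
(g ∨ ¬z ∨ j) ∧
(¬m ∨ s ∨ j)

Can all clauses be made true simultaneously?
No

No, the formula is not satisfiable.

No assignment of truth values to the variables can make all 26 clauses true simultaneously.

The formula is UNSAT (unsatisfiable).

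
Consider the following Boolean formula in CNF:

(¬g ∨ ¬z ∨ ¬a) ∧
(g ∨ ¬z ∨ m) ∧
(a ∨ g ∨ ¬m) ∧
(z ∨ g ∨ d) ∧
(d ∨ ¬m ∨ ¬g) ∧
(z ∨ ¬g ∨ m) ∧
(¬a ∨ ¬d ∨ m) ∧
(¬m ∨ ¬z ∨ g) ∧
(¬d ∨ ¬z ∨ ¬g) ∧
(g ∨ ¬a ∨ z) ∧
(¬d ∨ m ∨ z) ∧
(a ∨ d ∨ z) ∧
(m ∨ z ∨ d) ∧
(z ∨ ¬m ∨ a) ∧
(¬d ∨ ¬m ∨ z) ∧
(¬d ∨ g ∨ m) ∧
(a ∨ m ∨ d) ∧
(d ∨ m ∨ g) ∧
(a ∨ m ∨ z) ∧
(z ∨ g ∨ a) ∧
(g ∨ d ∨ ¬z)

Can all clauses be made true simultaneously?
No

No, the formula is not satisfiable.

No assignment of truth values to the variables can make all 21 clauses true simultaneously.

The formula is UNSAT (unsatisfiable).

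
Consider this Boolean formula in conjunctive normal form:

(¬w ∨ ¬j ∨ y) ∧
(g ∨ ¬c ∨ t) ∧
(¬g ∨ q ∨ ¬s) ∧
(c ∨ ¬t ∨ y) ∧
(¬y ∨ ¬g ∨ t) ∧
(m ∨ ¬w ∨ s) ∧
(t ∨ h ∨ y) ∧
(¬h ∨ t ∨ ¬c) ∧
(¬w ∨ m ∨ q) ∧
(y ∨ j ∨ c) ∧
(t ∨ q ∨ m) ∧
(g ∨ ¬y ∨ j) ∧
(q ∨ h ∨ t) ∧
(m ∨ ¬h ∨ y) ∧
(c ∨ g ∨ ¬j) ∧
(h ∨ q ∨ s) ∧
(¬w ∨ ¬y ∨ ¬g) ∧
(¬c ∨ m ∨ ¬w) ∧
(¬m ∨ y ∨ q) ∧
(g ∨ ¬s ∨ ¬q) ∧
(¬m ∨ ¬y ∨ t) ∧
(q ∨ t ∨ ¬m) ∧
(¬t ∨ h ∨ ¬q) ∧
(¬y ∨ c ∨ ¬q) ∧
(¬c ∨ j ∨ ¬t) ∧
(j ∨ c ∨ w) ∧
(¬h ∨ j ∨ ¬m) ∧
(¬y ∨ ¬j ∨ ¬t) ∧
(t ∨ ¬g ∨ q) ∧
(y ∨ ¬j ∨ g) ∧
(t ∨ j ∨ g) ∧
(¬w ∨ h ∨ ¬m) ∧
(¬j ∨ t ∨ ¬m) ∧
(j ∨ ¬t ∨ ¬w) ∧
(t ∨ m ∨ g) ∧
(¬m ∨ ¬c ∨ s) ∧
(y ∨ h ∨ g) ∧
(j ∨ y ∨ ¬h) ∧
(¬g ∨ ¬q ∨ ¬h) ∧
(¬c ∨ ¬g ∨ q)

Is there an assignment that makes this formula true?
No

No, the formula is not satisfiable.

No assignment of truth values to the variables can make all 40 clauses true simultaneously.

The formula is UNSAT (unsatisfiable).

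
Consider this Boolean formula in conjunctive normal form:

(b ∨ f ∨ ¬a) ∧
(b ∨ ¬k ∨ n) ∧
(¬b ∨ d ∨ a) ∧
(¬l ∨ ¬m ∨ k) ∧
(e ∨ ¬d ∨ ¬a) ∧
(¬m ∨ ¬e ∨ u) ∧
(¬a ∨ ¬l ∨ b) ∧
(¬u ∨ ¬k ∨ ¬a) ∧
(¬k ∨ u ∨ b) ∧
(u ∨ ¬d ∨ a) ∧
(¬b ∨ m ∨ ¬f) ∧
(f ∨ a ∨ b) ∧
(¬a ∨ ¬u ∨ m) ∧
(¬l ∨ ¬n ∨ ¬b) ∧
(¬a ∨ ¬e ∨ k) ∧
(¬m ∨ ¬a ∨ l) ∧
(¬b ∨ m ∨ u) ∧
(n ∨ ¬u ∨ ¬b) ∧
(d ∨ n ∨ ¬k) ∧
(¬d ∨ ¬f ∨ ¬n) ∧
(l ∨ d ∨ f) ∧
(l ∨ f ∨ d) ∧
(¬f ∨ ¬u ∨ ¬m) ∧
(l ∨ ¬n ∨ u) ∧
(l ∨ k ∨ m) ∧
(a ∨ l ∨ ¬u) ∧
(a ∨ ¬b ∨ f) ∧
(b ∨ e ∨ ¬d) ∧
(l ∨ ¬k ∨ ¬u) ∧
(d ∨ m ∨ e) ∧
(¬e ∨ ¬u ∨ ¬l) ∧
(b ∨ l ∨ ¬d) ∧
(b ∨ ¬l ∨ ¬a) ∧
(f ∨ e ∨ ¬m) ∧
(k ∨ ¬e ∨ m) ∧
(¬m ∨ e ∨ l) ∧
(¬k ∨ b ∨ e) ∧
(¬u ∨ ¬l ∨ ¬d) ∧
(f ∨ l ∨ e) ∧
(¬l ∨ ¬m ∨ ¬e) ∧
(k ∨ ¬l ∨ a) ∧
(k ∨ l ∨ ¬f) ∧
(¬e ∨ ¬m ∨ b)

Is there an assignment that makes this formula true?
No

No, the formula is not satisfiable.

No assignment of truth values to the variables can make all 43 clauses true simultaneously.

The formula is UNSAT (unsatisfiable).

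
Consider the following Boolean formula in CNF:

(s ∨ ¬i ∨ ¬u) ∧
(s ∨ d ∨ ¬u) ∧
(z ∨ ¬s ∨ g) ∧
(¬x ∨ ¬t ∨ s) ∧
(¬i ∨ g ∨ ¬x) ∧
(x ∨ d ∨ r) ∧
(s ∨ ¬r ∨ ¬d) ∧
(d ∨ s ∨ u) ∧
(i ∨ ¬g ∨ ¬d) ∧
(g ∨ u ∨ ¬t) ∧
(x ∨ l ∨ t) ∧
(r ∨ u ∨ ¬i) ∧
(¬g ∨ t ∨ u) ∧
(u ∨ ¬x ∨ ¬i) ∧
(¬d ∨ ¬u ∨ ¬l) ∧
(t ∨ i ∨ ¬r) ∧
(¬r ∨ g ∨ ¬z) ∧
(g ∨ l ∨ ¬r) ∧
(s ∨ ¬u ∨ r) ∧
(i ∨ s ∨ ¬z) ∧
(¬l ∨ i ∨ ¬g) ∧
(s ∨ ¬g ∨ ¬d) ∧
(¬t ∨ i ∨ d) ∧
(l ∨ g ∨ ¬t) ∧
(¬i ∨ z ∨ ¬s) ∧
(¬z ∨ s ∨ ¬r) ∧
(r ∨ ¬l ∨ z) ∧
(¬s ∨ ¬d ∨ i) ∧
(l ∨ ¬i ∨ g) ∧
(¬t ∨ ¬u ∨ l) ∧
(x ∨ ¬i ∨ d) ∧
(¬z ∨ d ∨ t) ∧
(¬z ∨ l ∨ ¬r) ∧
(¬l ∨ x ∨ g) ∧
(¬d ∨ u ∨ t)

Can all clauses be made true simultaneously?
Yes

Yes, the formula is satisfiable.

One satisfying assignment is: g=True, d=True, l=True, s=True, i=True, u=False, z=True, r=True, t=True, x=False

Verification: With this assignment, all 35 clauses evaluate to true.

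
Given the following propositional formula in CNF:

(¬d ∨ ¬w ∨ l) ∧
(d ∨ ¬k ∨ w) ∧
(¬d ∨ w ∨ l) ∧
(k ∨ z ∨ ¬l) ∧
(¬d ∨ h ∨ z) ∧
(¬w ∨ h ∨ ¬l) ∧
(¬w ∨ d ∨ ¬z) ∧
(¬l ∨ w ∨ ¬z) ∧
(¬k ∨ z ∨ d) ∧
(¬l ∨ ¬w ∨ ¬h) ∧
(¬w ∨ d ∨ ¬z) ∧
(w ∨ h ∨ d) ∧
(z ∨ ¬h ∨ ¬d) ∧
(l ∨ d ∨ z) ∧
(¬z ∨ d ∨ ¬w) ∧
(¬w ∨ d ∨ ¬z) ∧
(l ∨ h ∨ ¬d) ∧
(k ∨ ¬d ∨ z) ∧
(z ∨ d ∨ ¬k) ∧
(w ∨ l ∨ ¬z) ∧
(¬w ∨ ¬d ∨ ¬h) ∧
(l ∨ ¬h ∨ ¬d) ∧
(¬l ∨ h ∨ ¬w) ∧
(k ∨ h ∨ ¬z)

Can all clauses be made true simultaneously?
No

No, the formula is not satisfiable.

No assignment of truth values to the variables can make all 24 clauses true simultaneously.

The formula is UNSAT (unsatisfiable).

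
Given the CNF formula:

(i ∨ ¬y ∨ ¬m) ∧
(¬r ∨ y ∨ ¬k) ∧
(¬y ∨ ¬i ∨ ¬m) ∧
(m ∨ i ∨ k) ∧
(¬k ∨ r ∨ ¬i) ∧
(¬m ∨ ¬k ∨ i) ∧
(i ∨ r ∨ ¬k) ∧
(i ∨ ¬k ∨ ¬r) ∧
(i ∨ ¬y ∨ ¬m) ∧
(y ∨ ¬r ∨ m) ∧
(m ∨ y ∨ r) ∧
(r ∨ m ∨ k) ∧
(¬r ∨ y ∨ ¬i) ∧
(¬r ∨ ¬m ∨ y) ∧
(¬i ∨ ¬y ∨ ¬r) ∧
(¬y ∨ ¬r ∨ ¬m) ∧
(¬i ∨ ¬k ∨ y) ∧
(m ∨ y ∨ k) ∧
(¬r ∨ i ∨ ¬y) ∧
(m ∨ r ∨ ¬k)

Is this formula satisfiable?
Yes

Yes, the formula is satisfiable.

One satisfying assignment is: i=False, m=True, k=False, y=False, r=False

Verification: With this assignment, all 20 clauses evaluate to true.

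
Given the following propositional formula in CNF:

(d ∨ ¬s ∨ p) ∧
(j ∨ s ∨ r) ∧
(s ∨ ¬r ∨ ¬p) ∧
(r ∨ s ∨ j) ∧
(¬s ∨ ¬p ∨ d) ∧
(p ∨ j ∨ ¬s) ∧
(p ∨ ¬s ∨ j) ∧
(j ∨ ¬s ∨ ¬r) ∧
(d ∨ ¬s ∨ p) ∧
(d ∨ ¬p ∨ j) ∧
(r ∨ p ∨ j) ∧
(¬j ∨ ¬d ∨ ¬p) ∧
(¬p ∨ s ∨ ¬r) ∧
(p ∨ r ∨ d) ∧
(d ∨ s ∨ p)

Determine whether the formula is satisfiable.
Yes

Yes, the formula is satisfiable.

One satisfying assignment is: j=False, r=True, p=False, s=False, d=True

Verification: With this assignment, all 15 clauses evaluate to true.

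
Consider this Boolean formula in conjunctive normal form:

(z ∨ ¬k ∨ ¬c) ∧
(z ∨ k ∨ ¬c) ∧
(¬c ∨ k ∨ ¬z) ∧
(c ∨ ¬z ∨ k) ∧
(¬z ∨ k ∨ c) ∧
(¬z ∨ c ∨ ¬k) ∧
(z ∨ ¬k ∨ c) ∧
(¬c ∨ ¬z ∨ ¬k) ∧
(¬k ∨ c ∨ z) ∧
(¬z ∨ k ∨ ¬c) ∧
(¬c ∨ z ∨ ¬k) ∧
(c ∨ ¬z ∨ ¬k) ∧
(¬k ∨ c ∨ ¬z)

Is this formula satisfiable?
Yes

Yes, the formula is satisfiable.

One satisfying assignment is: k=False, z=False, c=False

Verification: With this assignment, all 13 clauses evaluate to true.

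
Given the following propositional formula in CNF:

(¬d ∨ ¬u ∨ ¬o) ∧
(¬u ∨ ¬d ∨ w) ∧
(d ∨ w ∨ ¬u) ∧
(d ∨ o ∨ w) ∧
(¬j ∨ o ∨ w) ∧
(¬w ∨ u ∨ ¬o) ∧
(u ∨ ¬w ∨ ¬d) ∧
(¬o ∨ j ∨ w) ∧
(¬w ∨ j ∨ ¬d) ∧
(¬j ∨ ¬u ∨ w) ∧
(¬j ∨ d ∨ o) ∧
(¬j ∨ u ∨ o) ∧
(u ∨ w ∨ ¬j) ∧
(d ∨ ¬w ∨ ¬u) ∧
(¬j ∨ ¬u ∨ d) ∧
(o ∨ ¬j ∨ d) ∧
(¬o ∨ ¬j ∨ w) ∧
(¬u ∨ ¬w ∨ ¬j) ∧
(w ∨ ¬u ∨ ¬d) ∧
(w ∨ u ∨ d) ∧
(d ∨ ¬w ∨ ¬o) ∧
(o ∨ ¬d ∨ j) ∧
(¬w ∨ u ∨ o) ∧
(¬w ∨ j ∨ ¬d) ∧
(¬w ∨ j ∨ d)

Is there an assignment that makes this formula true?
No

No, the formula is not satisfiable.

No assignment of truth values to the variables can make all 25 clauses true simultaneously.

The formula is UNSAT (unsatisfiable).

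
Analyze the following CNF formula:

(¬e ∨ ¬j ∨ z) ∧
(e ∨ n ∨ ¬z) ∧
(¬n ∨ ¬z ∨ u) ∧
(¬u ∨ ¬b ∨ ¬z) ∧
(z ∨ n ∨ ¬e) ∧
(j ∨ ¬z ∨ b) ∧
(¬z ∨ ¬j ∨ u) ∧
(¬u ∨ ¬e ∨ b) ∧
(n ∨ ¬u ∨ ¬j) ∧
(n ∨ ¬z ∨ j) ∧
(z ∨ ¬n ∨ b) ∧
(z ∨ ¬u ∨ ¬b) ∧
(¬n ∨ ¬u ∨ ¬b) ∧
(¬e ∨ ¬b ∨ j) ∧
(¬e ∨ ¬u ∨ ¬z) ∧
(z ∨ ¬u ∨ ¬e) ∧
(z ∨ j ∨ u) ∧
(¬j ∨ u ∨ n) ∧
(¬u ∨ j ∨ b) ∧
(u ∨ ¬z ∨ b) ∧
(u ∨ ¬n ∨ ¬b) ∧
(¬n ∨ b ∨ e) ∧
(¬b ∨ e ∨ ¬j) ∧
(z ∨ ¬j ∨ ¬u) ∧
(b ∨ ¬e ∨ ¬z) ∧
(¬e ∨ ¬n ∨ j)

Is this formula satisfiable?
No

No, the formula is not satisfiable.

No assignment of truth values to the variables can make all 26 clauses true simultaneously.

The formula is UNSAT (unsatisfiable).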